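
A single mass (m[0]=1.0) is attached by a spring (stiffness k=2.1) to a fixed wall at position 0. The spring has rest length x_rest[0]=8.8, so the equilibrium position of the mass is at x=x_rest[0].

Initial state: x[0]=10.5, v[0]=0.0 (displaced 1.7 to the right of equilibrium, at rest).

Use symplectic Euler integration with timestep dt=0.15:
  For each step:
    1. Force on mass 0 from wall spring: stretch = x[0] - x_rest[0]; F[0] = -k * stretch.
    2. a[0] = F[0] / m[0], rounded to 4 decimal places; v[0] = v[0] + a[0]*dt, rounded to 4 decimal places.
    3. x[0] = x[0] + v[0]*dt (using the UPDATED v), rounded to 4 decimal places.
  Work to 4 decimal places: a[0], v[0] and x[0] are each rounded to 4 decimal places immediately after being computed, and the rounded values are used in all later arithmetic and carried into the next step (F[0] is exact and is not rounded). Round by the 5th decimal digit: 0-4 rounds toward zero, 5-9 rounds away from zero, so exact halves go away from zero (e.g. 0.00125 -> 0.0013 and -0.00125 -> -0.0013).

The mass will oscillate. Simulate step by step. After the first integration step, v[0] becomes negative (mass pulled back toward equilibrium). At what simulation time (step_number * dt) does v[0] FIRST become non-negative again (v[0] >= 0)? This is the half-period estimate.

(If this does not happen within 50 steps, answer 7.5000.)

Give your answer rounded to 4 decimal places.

Step 0: x=[10.5000] v=[0.0000]
Step 1: x=[10.4197] v=[-0.5355]
Step 2: x=[10.2628] v=[-1.0457]
Step 3: x=[10.0368] v=[-1.5065]
Step 4: x=[9.7524] v=[-1.8961]
Step 5: x=[9.4230] v=[-2.1961]
Step 6: x=[9.0642] v=[-2.3923]
Step 7: x=[8.6929] v=[-2.4755]
Step 8: x=[8.3266] v=[-2.4418]
Step 9: x=[7.9827] v=[-2.2927]
Step 10: x=[7.6774] v=[-2.0353]
Step 11: x=[7.4251] v=[-1.6817]
Step 12: x=[7.2378] v=[-1.2486]
Step 13: x=[7.1243] v=[-0.7565]
Step 14: x=[7.0900] v=[-0.2287]
Step 15: x=[7.1365] v=[0.3100]
First v>=0 after going negative at step 15, time=2.2500

Answer: 2.2500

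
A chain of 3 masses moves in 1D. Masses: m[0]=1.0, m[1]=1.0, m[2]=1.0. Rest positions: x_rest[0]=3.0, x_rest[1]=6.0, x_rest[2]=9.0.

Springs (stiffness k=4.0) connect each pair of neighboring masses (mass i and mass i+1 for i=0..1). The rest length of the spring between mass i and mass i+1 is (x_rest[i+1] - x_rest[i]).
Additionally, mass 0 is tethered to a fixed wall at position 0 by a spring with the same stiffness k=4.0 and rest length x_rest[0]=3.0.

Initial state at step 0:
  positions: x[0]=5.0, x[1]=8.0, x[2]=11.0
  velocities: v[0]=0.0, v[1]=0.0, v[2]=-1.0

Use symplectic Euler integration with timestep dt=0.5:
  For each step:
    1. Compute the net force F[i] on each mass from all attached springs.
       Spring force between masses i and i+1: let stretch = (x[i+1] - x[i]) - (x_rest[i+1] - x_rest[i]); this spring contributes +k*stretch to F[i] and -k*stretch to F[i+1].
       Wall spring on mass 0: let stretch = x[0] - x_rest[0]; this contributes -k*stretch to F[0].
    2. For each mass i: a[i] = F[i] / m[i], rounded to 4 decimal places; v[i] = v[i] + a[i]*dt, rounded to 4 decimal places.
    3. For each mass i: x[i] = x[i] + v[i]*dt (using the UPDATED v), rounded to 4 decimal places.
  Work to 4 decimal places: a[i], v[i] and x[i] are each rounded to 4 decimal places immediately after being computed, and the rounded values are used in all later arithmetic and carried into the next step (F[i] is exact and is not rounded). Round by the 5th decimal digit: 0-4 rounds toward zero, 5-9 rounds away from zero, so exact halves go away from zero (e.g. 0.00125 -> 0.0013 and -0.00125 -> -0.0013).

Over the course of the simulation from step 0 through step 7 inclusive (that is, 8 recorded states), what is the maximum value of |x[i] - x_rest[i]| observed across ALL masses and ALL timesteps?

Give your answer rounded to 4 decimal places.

Answer: 2.5000

Derivation:
Step 0: x=[5.0000 8.0000 11.0000] v=[0.0000 0.0000 -1.0000]
Step 1: x=[3.0000 8.0000 10.5000] v=[-4.0000 0.0000 -1.0000]
Step 2: x=[3.0000 5.5000 10.5000] v=[0.0000 -5.0000 0.0000]
Step 3: x=[2.5000 5.5000 8.5000] v=[-1.0000 0.0000 -4.0000]
Step 4: x=[2.5000 5.5000 6.5000] v=[0.0000 0.0000 -4.0000]
Step 5: x=[3.0000 3.5000 6.5000] v=[1.0000 -4.0000 0.0000]
Step 6: x=[1.0000 4.0000 6.5000] v=[-4.0000 1.0000 0.0000]
Step 7: x=[1.0000 4.0000 7.0000] v=[0.0000 0.0000 1.0000]
Max displacement = 2.5000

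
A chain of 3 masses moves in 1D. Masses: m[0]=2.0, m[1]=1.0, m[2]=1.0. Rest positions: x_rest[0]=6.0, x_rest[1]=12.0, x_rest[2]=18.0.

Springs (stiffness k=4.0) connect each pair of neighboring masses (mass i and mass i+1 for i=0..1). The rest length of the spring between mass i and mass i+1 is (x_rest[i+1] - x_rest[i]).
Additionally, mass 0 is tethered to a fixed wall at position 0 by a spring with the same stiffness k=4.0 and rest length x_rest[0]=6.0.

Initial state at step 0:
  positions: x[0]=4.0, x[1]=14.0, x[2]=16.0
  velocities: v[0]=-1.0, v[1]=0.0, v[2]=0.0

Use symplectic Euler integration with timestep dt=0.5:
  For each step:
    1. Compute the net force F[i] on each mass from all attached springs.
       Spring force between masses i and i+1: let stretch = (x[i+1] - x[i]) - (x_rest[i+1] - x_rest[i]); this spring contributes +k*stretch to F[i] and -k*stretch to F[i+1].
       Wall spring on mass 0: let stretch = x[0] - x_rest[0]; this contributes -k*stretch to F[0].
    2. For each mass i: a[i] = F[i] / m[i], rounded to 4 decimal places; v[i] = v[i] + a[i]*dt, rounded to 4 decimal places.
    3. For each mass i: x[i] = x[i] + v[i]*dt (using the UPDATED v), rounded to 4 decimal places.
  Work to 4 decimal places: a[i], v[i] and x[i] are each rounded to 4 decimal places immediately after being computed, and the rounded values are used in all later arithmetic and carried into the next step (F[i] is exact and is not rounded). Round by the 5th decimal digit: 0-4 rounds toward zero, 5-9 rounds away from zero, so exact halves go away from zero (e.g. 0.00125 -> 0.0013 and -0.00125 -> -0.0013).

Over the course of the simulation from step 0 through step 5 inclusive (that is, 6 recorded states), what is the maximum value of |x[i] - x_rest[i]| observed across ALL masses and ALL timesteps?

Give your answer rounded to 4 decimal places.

Answer: 6.0000

Derivation:
Step 0: x=[4.0000 14.0000 16.0000] v=[-1.0000 0.0000 0.0000]
Step 1: x=[6.5000 6.0000 20.0000] v=[5.0000 -16.0000 8.0000]
Step 2: x=[5.5000 12.5000 16.0000] v=[-2.0000 13.0000 -8.0000]
Step 3: x=[5.2500 15.5000 14.5000] v=[-0.5000 6.0000 -3.0000]
Step 4: x=[7.5000 7.2500 20.0000] v=[4.5000 -16.5000 11.0000]
Step 5: x=[5.8750 12.0000 18.7500] v=[-3.2500 9.5000 -2.5000]
Max displacement = 6.0000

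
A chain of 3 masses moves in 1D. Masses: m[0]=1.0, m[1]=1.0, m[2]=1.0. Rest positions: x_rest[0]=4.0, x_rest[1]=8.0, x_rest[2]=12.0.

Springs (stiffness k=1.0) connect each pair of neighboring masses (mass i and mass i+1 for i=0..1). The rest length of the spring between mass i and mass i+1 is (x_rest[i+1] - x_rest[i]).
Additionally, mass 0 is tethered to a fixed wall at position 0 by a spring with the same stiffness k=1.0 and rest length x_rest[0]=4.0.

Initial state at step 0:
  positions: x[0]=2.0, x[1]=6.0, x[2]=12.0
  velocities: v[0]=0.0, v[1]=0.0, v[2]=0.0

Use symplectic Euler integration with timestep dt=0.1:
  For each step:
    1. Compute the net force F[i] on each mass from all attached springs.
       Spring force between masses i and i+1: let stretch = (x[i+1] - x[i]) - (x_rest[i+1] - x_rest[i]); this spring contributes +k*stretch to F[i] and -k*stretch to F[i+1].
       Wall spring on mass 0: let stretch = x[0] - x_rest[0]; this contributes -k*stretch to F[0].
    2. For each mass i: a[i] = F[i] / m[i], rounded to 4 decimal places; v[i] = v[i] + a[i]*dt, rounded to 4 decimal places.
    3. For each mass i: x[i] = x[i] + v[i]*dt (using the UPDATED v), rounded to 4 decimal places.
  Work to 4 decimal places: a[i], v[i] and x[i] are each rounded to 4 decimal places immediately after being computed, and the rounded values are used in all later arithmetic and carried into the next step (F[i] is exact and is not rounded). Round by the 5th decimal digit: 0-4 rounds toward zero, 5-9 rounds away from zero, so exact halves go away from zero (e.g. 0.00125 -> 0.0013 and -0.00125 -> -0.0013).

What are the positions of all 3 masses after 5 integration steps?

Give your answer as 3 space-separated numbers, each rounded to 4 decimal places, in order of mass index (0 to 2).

Answer: 2.2930 6.2863 11.7138

Derivation:
Step 0: x=[2.0000 6.0000 12.0000] v=[0.0000 0.0000 0.0000]
Step 1: x=[2.0200 6.0200 11.9800] v=[0.2000 0.2000 -0.2000]
Step 2: x=[2.0598 6.0596 11.9404] v=[0.3980 0.3960 -0.3960]
Step 3: x=[2.1190 6.1180 11.8820] v=[0.5920 0.5841 -0.5841]
Step 4: x=[2.1970 6.1941 11.8060] v=[0.7800 0.7606 -0.7605]
Step 5: x=[2.2930 6.2863 11.7138] v=[0.9600 0.9221 -0.9217]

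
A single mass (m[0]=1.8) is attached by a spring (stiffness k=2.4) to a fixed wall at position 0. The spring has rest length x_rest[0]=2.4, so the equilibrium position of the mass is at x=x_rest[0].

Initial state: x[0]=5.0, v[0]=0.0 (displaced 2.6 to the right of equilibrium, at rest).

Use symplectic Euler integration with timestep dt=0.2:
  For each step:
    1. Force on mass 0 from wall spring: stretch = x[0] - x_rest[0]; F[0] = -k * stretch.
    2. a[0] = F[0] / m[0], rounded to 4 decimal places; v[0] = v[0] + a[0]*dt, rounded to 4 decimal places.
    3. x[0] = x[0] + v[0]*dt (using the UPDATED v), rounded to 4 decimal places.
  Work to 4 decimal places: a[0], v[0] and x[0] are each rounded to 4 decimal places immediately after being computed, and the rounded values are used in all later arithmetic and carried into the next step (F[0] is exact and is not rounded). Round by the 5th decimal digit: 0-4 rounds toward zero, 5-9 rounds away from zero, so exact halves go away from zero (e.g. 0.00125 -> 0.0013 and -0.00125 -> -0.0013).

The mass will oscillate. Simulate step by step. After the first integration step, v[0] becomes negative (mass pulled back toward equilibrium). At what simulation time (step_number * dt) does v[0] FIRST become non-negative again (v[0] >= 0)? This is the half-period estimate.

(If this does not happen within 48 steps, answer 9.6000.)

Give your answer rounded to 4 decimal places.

Answer: 2.8000

Derivation:
Step 0: x=[5.0000] v=[0.0000]
Step 1: x=[4.8613] v=[-0.6933]
Step 2: x=[4.5914] v=[-1.3496]
Step 3: x=[4.2046] v=[-1.9340]
Step 4: x=[3.7216] v=[-2.4152]
Step 5: x=[3.1681] v=[-2.7676]
Step 6: x=[2.5736] v=[-2.9724]
Step 7: x=[1.9699] v=[-3.0187]
Step 8: x=[1.3891] v=[-2.9040]
Step 9: x=[0.8622] v=[-2.6344]
Step 10: x=[0.4173] v=[-2.2243]
Step 11: x=[0.0782] v=[-1.6956]
Step 12: x=[-0.1371] v=[-1.0765]
Step 13: x=[-0.2171] v=[-0.3999]
Step 14: x=[-0.1575] v=[0.2980]
First v>=0 after going negative at step 14, time=2.8000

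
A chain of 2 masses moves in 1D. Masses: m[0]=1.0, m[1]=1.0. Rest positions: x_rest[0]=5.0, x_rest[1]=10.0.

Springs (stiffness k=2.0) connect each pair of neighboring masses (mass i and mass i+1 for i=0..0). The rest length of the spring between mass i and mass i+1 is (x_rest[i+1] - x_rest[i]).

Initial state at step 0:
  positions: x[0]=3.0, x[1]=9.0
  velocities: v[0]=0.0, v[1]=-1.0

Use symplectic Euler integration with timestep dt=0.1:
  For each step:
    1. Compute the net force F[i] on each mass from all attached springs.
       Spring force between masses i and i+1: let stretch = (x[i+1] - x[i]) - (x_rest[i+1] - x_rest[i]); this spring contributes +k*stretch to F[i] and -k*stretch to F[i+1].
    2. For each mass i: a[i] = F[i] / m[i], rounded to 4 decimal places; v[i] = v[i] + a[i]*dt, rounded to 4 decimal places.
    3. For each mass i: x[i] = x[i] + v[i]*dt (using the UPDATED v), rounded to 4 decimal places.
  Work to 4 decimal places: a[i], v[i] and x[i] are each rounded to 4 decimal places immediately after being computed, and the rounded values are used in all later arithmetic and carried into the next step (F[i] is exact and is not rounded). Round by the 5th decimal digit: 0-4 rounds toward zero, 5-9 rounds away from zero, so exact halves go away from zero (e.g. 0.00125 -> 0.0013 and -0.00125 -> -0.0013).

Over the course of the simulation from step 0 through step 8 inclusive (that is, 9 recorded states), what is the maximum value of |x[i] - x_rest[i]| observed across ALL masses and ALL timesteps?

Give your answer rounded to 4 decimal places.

Answer: 2.2173

Derivation:
Step 0: x=[3.0000 9.0000] v=[0.0000 -1.0000]
Step 1: x=[3.0200 8.8800] v=[0.2000 -1.2000]
Step 2: x=[3.0572 8.7428] v=[0.3720 -1.3720]
Step 3: x=[3.1081 8.5919] v=[0.5091 -1.5091]
Step 4: x=[3.1687 8.4313] v=[0.6059 -1.6059]
Step 5: x=[3.2345 8.2655] v=[0.6584 -1.6584]
Step 6: x=[3.3010 8.0990] v=[0.6646 -1.6646]
Step 7: x=[3.3634 7.9366] v=[0.6242 -1.6242]
Step 8: x=[3.4173 7.7827] v=[0.5388 -1.5388]
Max displacement = 2.2173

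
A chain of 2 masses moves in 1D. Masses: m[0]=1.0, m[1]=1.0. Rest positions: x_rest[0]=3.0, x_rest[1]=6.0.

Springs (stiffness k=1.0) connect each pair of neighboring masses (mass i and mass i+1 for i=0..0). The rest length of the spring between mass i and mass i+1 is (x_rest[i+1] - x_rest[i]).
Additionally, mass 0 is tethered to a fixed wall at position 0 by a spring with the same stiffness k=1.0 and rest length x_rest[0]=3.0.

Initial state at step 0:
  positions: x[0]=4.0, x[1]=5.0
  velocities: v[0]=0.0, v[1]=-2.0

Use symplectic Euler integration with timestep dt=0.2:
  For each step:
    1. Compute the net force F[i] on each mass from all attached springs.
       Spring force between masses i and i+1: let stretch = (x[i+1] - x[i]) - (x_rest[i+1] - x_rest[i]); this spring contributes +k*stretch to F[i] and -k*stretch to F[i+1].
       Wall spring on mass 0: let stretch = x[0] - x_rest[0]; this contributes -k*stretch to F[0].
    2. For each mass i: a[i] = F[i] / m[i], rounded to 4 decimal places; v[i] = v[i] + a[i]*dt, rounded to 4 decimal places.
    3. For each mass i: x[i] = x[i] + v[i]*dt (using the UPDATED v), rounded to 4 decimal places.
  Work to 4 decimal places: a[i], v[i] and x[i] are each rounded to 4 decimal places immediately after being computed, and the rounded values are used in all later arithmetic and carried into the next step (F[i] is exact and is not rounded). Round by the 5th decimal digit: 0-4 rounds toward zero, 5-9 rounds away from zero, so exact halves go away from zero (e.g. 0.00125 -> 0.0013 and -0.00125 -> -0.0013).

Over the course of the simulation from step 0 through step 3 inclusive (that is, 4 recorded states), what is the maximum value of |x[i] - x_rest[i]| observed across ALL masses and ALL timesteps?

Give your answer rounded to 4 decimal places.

Step 0: x=[4.0000 5.0000] v=[0.0000 -2.0000]
Step 1: x=[3.8800 4.6800] v=[-0.6000 -1.6000]
Step 2: x=[3.6368 4.4480] v=[-1.2160 -1.1600]
Step 3: x=[3.2806 4.3036] v=[-1.7811 -0.7222]
Max displacement = 1.6964

Answer: 1.6964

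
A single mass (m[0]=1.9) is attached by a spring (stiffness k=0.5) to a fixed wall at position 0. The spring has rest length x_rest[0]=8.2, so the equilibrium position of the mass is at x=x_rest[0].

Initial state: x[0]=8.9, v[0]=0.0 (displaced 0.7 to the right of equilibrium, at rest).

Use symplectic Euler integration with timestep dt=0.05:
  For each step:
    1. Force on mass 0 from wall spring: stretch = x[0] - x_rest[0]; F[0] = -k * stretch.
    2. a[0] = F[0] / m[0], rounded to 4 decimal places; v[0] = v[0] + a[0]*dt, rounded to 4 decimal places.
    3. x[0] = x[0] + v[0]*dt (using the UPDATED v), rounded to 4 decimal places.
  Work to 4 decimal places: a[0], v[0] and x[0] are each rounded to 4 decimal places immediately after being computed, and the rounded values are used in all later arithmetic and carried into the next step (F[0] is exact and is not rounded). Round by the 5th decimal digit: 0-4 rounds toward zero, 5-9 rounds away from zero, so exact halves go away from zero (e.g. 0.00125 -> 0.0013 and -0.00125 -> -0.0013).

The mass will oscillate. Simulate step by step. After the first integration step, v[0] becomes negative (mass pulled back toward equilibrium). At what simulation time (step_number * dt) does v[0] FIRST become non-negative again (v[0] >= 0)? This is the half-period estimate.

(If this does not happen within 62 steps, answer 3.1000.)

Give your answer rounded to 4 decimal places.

Step 0: x=[8.9000] v=[0.0000]
Step 1: x=[8.8995] v=[-0.0092]
Step 2: x=[8.8986] v=[-0.0184]
Step 3: x=[8.8972] v=[-0.0276]
Step 4: x=[8.8954] v=[-0.0368]
Step 5: x=[8.8931] v=[-0.0460]
Step 6: x=[8.8903] v=[-0.0551]
Step 7: x=[8.8871] v=[-0.0642]
Step 8: x=[8.8834] v=[-0.0732]
Step 9: x=[8.8793] v=[-0.0822]
Step 10: x=[8.8747] v=[-0.0911]
Step 11: x=[8.8697] v=[-0.1000]
Step 12: x=[8.8643] v=[-0.1088]
Step 13: x=[8.8584] v=[-0.1175]
Step 14: x=[8.8521] v=[-0.1262]
Step 15: x=[8.8454] v=[-0.1348]
Step 16: x=[8.8382] v=[-0.1433]
Step 17: x=[8.8306] v=[-0.1517]
Step 18: x=[8.8226] v=[-0.1600]
Step 19: x=[8.8142] v=[-0.1682]
Step 20: x=[8.8054] v=[-0.1763]
Step 21: x=[8.7962] v=[-0.1843]
Step 22: x=[8.7866] v=[-0.1921]
Step 23: x=[8.7766] v=[-0.1998]
Step 24: x=[8.7662] v=[-0.2074]
Step 25: x=[8.7555] v=[-0.2149]
Step 26: x=[8.7444] v=[-0.2222]
Step 27: x=[8.7329] v=[-0.2294]
Step 28: x=[8.7211] v=[-0.2364]
Step 29: x=[8.7089] v=[-0.2433]
Step 30: x=[8.6964] v=[-0.2500]
Step 31: x=[8.6836] v=[-0.2565]
Step 32: x=[8.6705] v=[-0.2629]
Step 33: x=[8.6570] v=[-0.2691]
Step 34: x=[8.6432] v=[-0.2751]
Step 35: x=[8.6292] v=[-0.2809]
Step 36: x=[8.6149] v=[-0.2865]
Step 37: x=[8.6003] v=[-0.2920]
Step 38: x=[8.5854] v=[-0.2973]
Step 39: x=[8.5703] v=[-0.3024]
Step 40: x=[8.5549] v=[-0.3073]
Step 41: x=[8.5393] v=[-0.3120]
Step 42: x=[8.5235] v=[-0.3165]
Step 43: x=[8.5075] v=[-0.3208]
Step 44: x=[8.4913] v=[-0.3248]
Step 45: x=[8.4749] v=[-0.3286]
Step 46: x=[8.4583] v=[-0.3322]
Step 47: x=[8.4415] v=[-0.3356]
Step 48: x=[8.4246] v=[-0.3388]
Step 49: x=[8.4075] v=[-0.3418]
Step 50: x=[8.3903] v=[-0.3445]
Step 51: x=[8.3730] v=[-0.3470]
Step 52: x=[8.3555] v=[-0.3493]
Step 53: x=[8.3379] v=[-0.3513]
Step 54: x=[8.3202] v=[-0.3531]
Step 55: x=[8.3025] v=[-0.3547]
Step 56: x=[8.2847] v=[-0.3561]
Step 57: x=[8.2668] v=[-0.3572]
Step 58: x=[8.2489] v=[-0.3581]
Step 59: x=[8.2310] v=[-0.3587]
Step 60: x=[8.2130] v=[-0.3591]
Step 61: x=[8.1950] v=[-0.3593]
Step 62: x=[8.1770] v=[-0.3592]
v[0] did not become non-negative within 62 steps; using fallback time=3.1000

Answer: 3.1000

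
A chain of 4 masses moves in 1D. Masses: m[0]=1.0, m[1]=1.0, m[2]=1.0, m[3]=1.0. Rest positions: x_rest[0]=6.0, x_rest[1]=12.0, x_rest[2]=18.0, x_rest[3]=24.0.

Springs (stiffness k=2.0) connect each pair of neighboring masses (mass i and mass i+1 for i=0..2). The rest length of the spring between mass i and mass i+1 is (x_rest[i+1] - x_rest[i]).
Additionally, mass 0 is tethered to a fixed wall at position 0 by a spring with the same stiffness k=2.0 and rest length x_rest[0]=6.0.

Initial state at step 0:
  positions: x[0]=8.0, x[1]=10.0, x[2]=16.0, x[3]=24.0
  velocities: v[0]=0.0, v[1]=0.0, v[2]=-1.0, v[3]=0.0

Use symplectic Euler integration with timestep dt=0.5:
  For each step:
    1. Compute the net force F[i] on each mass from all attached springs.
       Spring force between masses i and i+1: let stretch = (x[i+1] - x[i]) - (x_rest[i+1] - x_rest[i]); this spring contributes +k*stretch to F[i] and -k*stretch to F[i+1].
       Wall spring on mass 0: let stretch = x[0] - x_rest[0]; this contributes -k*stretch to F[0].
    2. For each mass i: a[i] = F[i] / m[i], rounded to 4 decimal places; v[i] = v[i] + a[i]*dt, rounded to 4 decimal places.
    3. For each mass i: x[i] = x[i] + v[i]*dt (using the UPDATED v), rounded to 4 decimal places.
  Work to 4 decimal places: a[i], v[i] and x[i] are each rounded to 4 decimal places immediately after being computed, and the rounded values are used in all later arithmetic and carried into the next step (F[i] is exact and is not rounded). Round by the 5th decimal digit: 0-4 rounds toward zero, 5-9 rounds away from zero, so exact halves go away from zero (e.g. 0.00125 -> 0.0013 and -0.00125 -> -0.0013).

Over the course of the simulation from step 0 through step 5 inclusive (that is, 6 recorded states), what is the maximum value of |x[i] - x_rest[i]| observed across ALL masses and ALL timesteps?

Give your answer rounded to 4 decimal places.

Step 0: x=[8.0000 10.0000 16.0000 24.0000] v=[0.0000 0.0000 -1.0000 0.0000]
Step 1: x=[5.0000 12.0000 16.5000 23.0000] v=[-6.0000 4.0000 1.0000 -2.0000]
Step 2: x=[3.0000 12.7500 18.0000 21.7500] v=[-4.0000 1.5000 3.0000 -2.5000]
Step 3: x=[4.3750 11.2500 18.7500 21.6250] v=[2.7500 -3.0000 1.5000 -0.2500]
Step 4: x=[7.0000 10.0625 17.1875 23.0625] v=[5.2500 -2.3750 -3.1250 2.8750]
Step 5: x=[7.6563 10.9063 15.0000 24.5625] v=[1.3125 1.6875 -4.3750 3.0000]
Max displacement = 3.0000

Answer: 3.0000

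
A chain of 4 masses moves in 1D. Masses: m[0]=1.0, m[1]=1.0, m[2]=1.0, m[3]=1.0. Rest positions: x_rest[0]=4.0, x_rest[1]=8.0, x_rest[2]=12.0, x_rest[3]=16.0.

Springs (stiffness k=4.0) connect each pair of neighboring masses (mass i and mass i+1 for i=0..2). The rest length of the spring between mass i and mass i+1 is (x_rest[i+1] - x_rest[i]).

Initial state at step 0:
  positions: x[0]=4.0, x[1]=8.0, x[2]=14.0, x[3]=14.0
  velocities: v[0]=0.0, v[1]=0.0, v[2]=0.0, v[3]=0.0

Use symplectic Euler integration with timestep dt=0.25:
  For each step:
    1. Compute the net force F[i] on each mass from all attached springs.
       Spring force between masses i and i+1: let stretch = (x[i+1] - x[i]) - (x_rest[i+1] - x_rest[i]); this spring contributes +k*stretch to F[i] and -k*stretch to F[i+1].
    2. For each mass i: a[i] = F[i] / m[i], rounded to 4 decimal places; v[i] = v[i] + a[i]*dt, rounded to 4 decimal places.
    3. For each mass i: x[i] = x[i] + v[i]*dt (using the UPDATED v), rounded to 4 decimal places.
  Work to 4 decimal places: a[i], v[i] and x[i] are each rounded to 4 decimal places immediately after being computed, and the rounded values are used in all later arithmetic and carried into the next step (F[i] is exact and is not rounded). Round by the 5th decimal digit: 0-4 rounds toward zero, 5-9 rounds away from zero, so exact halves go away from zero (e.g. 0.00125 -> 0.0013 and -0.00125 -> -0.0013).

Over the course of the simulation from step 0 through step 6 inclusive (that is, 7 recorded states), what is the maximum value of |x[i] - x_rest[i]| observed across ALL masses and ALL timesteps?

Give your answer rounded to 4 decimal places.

Step 0: x=[4.0000 8.0000 14.0000 14.0000] v=[0.0000 0.0000 0.0000 0.0000]
Step 1: x=[4.0000 8.5000 12.5000 15.0000] v=[0.0000 2.0000 -6.0000 4.0000]
Step 2: x=[4.1250 8.8750 10.6250 16.3750] v=[0.5000 1.5000 -7.5000 5.5000]
Step 3: x=[4.4375 8.5000 9.7500 17.3125] v=[1.2500 -1.5000 -3.5000 3.7500]
Step 4: x=[4.7656 7.4219 10.4531 17.3594] v=[1.3125 -4.3125 2.8125 0.1875]
Step 5: x=[4.7578 6.4375 12.1250 16.6797] v=[-0.0312 -3.9376 6.6876 -2.7188]
Step 6: x=[4.1699 6.4551 13.5137 15.8613] v=[-2.3515 0.0702 5.5548 -3.2735]
Max displacement = 2.2500

Answer: 2.2500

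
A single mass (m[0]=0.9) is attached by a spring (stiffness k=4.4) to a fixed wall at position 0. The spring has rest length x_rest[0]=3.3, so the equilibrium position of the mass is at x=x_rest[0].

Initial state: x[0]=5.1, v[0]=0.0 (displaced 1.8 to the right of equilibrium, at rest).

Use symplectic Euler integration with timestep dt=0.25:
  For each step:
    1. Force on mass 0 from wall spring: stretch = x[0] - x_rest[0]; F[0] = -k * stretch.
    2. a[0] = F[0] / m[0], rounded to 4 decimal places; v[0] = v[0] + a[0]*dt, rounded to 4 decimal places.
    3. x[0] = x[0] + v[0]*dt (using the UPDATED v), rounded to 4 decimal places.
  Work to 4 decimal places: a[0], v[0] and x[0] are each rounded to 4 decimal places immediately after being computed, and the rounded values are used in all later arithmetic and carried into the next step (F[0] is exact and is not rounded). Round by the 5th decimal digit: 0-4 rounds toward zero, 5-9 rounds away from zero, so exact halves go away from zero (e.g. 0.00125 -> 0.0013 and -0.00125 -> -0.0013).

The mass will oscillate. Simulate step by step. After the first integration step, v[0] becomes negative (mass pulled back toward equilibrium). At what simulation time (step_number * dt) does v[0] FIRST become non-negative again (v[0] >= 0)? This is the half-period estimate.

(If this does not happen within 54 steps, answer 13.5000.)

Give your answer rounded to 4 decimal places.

Answer: 1.5000

Derivation:
Step 0: x=[5.1000] v=[0.0000]
Step 1: x=[4.5500] v=[-2.2000]
Step 2: x=[3.6181] v=[-3.7278]
Step 3: x=[2.5890] v=[-4.1166]
Step 4: x=[1.7771] v=[-3.2476]
Step 5: x=[1.4305] v=[-1.3863]
Step 6: x=[1.6552] v=[0.8987]
First v>=0 after going negative at step 6, time=1.5000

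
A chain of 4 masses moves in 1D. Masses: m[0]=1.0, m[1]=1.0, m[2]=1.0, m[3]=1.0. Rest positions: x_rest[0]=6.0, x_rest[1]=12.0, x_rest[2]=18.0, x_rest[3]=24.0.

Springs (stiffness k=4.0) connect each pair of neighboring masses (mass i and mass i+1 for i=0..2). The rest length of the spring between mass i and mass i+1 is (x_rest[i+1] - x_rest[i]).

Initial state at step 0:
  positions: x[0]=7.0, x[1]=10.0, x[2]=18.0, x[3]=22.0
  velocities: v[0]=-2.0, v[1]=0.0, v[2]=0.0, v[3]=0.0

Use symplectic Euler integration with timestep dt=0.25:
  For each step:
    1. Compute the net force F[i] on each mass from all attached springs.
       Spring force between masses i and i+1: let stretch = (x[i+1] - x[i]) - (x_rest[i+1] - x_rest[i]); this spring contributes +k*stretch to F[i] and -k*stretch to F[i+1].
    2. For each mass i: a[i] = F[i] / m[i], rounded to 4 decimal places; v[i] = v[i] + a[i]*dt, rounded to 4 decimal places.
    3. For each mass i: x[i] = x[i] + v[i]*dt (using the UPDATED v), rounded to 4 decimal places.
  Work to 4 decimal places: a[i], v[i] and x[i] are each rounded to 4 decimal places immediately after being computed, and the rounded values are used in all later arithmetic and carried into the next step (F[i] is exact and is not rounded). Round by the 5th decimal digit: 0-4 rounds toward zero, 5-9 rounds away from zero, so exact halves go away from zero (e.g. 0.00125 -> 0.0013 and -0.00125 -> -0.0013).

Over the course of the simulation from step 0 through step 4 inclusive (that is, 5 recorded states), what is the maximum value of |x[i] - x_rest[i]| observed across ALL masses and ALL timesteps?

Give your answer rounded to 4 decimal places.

Step 0: x=[7.0000 10.0000 18.0000 22.0000] v=[-2.0000 0.0000 0.0000 0.0000]
Step 1: x=[5.7500 11.2500 17.0000 22.5000] v=[-5.0000 5.0000 -4.0000 2.0000]
Step 2: x=[4.3750 12.5625 15.9375 23.1250] v=[-5.5000 5.2500 -4.2500 2.5000]
Step 3: x=[3.5469 12.6719 15.8281 23.4531] v=[-3.3125 0.4375 -0.4375 1.3125]
Step 4: x=[3.5000 11.2891 16.8359 23.3750] v=[-0.1875 -5.5313 4.0313 -0.3125]
Max displacement = 2.5000

Answer: 2.5000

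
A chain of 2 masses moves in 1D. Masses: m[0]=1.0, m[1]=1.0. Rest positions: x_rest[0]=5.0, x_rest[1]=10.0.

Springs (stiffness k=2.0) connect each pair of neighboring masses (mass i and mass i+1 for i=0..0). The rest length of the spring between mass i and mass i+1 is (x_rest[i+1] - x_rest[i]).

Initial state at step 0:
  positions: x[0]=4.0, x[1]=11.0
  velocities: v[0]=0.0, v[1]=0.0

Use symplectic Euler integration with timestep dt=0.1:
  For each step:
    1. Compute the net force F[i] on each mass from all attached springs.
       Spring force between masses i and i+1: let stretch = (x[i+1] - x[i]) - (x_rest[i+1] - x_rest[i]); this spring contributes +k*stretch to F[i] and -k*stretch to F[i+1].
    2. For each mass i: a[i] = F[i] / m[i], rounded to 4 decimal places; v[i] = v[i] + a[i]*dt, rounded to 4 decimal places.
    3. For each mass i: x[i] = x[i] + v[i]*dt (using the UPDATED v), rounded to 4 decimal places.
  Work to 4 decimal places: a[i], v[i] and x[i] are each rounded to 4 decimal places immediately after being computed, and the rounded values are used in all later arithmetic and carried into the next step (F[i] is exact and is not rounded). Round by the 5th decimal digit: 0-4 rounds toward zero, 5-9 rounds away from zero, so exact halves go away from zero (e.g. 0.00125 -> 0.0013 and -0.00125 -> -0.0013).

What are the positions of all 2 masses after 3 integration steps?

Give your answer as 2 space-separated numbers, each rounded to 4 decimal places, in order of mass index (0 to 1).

Step 0: x=[4.0000 11.0000] v=[0.0000 0.0000]
Step 1: x=[4.0400 10.9600] v=[0.4000 -0.4000]
Step 2: x=[4.1184 10.8816] v=[0.7840 -0.7840]
Step 3: x=[4.2321 10.7679] v=[1.1366 -1.1366]

Answer: 4.2321 10.7679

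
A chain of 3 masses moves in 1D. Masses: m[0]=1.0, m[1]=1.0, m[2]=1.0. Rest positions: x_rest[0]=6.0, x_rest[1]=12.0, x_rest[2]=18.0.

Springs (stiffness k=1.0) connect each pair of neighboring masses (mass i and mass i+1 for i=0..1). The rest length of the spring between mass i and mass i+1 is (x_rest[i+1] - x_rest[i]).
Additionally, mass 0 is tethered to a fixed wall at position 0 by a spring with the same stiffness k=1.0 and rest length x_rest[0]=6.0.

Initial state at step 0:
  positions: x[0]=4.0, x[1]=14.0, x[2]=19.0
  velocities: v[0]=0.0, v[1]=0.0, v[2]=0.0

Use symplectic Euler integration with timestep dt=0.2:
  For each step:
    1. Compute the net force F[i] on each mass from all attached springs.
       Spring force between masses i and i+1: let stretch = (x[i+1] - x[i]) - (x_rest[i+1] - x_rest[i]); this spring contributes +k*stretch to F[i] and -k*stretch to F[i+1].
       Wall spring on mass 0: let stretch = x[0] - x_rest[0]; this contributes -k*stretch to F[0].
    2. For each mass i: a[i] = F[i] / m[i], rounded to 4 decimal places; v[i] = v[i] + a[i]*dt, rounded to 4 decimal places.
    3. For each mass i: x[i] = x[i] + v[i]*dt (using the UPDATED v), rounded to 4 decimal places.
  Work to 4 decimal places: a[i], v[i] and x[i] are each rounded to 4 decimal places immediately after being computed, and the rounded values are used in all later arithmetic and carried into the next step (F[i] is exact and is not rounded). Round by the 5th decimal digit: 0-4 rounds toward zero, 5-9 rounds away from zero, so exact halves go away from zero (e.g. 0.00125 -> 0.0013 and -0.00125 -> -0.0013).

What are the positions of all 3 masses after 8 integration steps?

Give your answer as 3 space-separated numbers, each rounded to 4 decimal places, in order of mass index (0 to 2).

Step 0: x=[4.0000 14.0000 19.0000] v=[0.0000 0.0000 0.0000]
Step 1: x=[4.2400 13.8000 19.0400] v=[1.2000 -1.0000 0.2000]
Step 2: x=[4.6928 13.4272 19.1104] v=[2.2640 -1.8640 0.3520]
Step 3: x=[5.3073 12.9324 19.1935] v=[3.0723 -2.4742 0.4154]
Step 4: x=[6.0145 12.3830 19.2661] v=[3.5359 -2.7470 0.3632]
Step 5: x=[6.7358 11.8542 19.3034] v=[3.6067 -2.6441 0.1866]
Step 6: x=[7.3924 11.4186 19.2828] v=[3.2832 -2.1779 -0.1032]
Step 7: x=[7.9144 11.1365 19.1876] v=[2.6100 -1.4103 -0.4760]
Step 8: x=[8.2487 11.0476 19.0104] v=[1.6715 -0.4445 -0.8862]

Answer: 8.2487 11.0476 19.0104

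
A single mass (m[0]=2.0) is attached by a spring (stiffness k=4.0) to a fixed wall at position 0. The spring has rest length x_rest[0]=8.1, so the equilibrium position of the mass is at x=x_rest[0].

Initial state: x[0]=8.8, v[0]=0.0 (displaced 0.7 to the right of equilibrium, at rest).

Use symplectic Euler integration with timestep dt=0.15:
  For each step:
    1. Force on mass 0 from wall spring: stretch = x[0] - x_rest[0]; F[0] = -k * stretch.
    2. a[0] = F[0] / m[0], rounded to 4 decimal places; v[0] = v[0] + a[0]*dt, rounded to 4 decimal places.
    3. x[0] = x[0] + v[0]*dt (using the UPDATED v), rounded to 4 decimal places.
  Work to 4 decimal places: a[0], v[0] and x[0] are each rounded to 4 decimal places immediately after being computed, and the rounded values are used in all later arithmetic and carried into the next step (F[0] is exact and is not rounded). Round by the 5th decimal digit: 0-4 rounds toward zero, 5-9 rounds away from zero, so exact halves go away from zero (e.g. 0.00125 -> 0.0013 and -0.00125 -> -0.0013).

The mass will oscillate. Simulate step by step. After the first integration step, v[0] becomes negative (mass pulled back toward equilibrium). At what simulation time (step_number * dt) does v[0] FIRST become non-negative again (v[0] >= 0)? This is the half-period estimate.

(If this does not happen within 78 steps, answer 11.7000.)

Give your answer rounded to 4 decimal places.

Answer: 2.2500

Derivation:
Step 0: x=[8.8000] v=[0.0000]
Step 1: x=[8.7685] v=[-0.2100]
Step 2: x=[8.7069] v=[-0.4106]
Step 3: x=[8.6180] v=[-0.5927]
Step 4: x=[8.5058] v=[-0.7481]
Step 5: x=[8.3753] v=[-0.8698]
Step 6: x=[8.2324] v=[-0.9524]
Step 7: x=[8.0836] v=[-0.9921]
Step 8: x=[7.9355] v=[-0.9872]
Step 9: x=[7.7948] v=[-0.9379]
Step 10: x=[7.6679] v=[-0.8463]
Step 11: x=[7.5604] v=[-0.7167]
Step 12: x=[7.4772] v=[-0.5548]
Step 13: x=[7.4220] v=[-0.3680]
Step 14: x=[7.3973] v=[-0.1646]
Step 15: x=[7.4042] v=[0.0462]
First v>=0 after going negative at step 15, time=2.2500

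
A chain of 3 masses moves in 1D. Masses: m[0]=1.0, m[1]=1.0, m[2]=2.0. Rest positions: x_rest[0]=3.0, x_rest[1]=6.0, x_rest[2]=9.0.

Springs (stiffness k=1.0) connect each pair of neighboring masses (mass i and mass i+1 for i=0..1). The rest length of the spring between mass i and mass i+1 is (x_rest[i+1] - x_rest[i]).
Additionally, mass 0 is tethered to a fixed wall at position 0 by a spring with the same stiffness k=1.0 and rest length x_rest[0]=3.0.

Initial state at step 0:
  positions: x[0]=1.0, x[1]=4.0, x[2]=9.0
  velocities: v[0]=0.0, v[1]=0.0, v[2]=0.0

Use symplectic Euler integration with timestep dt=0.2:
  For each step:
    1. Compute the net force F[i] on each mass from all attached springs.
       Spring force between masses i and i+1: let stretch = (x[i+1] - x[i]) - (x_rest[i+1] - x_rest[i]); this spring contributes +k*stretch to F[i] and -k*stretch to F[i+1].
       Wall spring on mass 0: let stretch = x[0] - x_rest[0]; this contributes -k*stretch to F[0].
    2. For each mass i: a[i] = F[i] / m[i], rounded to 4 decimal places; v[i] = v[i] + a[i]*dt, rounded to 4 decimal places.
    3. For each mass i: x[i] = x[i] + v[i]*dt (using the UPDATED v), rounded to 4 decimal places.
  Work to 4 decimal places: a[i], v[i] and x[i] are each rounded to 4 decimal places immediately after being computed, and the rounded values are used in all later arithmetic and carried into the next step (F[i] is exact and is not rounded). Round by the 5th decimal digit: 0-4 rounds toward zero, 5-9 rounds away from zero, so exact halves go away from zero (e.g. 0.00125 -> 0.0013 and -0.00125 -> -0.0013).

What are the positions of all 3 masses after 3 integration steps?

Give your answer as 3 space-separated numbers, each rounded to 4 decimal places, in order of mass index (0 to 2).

Answer: 1.4641 4.4564 8.7719

Derivation:
Step 0: x=[1.0000 4.0000 9.0000] v=[0.0000 0.0000 0.0000]
Step 1: x=[1.0800 4.0800 8.9600] v=[0.4000 0.4000 -0.2000]
Step 2: x=[1.2368 4.2352 8.8824] v=[0.7840 0.7760 -0.3880]
Step 3: x=[1.4641 4.4564 8.7719] v=[1.1363 1.1058 -0.5527]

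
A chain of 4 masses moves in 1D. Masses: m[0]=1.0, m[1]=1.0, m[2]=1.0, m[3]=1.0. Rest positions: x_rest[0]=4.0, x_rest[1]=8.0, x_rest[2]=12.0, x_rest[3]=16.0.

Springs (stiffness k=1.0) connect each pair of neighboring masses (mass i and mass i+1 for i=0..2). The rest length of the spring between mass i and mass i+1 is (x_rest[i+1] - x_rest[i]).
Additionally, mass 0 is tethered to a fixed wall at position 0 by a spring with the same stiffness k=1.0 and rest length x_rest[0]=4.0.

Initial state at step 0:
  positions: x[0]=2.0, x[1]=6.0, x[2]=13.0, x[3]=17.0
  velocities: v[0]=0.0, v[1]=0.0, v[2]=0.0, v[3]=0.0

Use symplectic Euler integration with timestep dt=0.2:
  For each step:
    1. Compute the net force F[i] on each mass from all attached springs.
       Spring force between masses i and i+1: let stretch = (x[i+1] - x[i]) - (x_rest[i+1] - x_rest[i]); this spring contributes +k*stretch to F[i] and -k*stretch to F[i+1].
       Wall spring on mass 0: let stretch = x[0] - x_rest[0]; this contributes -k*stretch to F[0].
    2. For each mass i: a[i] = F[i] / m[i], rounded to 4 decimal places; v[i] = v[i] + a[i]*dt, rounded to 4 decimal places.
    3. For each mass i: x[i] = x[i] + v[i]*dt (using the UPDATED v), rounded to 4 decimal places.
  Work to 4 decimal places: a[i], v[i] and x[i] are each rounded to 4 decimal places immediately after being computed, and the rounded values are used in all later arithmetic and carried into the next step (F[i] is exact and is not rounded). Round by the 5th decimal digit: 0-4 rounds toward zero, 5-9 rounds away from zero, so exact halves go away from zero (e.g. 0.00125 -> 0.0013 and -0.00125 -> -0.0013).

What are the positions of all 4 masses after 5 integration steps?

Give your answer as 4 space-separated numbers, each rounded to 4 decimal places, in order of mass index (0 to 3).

Answer: 3.1358 7.4456 11.6559 16.8526

Derivation:
Step 0: x=[2.0000 6.0000 13.0000 17.0000] v=[0.0000 0.0000 0.0000 0.0000]
Step 1: x=[2.0800 6.1200 12.8800 17.0000] v=[0.4000 0.6000 -0.6000 0.0000]
Step 2: x=[2.2384 6.3488 12.6544 16.9952] v=[0.7920 1.1440 -1.1280 -0.0240]
Step 3: x=[2.4717 6.6654 12.3502 16.9768] v=[1.1664 1.5830 -1.5210 -0.0922]
Step 4: x=[2.7739 7.0416 12.0037 16.9333] v=[1.5108 1.8812 -1.7326 -0.2175]
Step 5: x=[3.1358 7.4456 11.6559 16.8526] v=[1.8096 2.0201 -1.7391 -0.4034]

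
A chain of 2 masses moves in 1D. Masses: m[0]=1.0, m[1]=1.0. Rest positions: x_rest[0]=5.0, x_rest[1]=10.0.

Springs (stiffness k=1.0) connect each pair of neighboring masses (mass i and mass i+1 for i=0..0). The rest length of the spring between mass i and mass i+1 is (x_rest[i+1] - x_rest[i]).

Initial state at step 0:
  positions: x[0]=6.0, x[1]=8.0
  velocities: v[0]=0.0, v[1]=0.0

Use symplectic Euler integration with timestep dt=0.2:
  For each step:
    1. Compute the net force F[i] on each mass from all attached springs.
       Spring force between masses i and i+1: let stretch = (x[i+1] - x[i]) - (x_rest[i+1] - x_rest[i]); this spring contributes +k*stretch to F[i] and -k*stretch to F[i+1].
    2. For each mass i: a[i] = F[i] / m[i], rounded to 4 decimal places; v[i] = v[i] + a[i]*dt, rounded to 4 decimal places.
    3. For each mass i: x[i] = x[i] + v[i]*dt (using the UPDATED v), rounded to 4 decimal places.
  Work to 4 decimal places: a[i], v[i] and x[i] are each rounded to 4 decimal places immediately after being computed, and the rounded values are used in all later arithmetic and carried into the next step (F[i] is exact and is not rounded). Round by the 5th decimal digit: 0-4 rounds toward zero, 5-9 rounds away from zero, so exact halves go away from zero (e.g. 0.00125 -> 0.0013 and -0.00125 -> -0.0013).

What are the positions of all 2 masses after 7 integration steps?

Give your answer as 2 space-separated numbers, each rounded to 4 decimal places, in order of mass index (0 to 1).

Step 0: x=[6.0000 8.0000] v=[0.0000 0.0000]
Step 1: x=[5.8800 8.1200] v=[-0.6000 0.6000]
Step 2: x=[5.6496 8.3504] v=[-1.1520 1.1520]
Step 3: x=[5.3272 8.6728] v=[-1.6118 1.6118]
Step 4: x=[4.9387 9.0613] v=[-1.9427 1.9427]
Step 5: x=[4.5151 9.4849] v=[-2.1182 2.1182]
Step 6: x=[4.0903 9.9097] v=[-2.1242 2.1242]
Step 7: x=[3.6982 10.3018] v=[-1.9603 1.9603]

Answer: 3.6982 10.3018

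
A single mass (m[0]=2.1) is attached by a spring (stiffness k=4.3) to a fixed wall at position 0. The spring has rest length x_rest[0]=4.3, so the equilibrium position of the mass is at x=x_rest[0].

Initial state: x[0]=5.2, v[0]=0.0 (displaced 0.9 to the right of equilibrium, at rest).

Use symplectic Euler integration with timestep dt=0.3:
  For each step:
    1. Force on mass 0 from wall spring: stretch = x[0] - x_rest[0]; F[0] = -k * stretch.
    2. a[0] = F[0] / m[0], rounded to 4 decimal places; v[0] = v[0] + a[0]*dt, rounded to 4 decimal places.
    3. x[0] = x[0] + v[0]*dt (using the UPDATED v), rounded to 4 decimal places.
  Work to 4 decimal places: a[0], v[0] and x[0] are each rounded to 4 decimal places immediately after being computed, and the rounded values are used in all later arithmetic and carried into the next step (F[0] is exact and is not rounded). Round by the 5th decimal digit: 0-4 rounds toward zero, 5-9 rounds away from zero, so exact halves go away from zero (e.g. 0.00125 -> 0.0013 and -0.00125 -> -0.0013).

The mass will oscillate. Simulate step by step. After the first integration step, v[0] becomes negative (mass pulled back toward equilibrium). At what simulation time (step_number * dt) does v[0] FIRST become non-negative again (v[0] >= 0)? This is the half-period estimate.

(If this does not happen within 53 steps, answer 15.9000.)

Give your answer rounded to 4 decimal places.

Step 0: x=[5.2000] v=[0.0000]
Step 1: x=[5.0341] v=[-0.5529]
Step 2: x=[4.7329] v=[-1.0039]
Step 3: x=[4.3520] v=[-1.2698]
Step 4: x=[3.9615] v=[-1.3018]
Step 5: x=[3.6333] v=[-1.0939]
Step 6: x=[3.4280] v=[-0.6844]
Step 7: x=[3.3834] v=[-0.1488]
Step 8: x=[3.5077] v=[0.4142]
First v>=0 after going negative at step 8, time=2.4000

Answer: 2.4000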